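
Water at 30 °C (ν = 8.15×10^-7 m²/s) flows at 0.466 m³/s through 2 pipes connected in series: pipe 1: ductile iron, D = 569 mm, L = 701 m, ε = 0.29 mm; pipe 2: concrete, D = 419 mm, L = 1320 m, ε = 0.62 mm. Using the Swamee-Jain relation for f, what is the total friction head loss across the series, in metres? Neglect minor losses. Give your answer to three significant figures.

Pipe 1: V = 1.833 m/s, Re = 1.28×10^6, ε/D = 5.10×10^-4, f = 0.01725, h_1 = f(L/D)V²/2g = 3.638 m
Pipe 2: V = 3.380 m/s, Re = 1.74×10^6, ε/D = 0.00148, f = 0.02184, h_2 = f(L/D)V²/2g = 40.06 m
Series → Q common, losses add: H = Σh = 43.70 m

H ≈ 43.7 m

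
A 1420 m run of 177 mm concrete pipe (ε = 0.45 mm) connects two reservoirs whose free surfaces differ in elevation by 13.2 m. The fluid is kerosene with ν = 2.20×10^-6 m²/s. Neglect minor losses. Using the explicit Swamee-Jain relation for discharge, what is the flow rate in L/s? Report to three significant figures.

Swamee-Jain (Type II): Q = -0.965·√(gD⁵h_f/L)·ln[ε/(3.7D) + √(3.17ν²L/(gD³h_f))]
√(gD⁵h_f/L) = √(9.81·0.177⁵·13.2/1420) = 0.003980
ε/(3.7D) = 6.87×10^-4; √(3.17ν²L/(gD³h_f)) = 1.74×10^-4
Q = -0.965·0.003980·ln(8.613×10^-4) = 0.02711 m³/s
Check: V = 1.10 m/s, Re = 8.86×10^4, f = 0.02686, h_f = 13.3 m ≈ 13.2 m ✓

Q ≈ 27.1 L/s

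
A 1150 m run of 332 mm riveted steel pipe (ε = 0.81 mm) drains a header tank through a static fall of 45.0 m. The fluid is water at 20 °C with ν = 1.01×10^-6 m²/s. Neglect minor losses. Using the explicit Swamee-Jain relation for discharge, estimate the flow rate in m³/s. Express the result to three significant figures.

Q ≈ 0.277 m³/s

Swamee-Jain (Type II): Q = -0.965·√(gD⁵h_f/L)·ln[ε/(3.7D) + √(3.17ν²L/(gD³h_f))]
√(gD⁵h_f/L) = √(9.81·0.332⁵·45.0/1150) = 0.03935
ε/(3.7D) = 6.59×10^-4; √(3.17ν²L/(gD³h_f)) = 1.52×10^-5
Q = -0.965·0.03935·ln(6.746×10^-4) = 0.2773 m³/s
Check: V = 3.20 m/s, Re = 1.05×10^6, f = 0.02493, h_f = 45.1 m ≈ 45.0 m ✓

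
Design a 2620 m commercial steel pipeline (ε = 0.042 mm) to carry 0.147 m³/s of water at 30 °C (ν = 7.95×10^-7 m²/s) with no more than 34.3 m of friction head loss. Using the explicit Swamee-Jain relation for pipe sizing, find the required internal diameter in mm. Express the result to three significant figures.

D ≈ 290 mm

Swamee-Jain (Type III): D = 0.66·[ε^1.25·(LQ²/(gh_f))^4.75 + ν·Q^9.4·(L/(gh_f))^5.2]^0.04
LQ²/(gh_f) = 0.1683; L/(gh_f) = 7.786
Term 1 = ε^1.25·(…)^4.75 = 7.12×10^-10; Term 2 = ν·Q^9.4·(…)^5.2 = 5.11×10^-10
D = 0.66·(7.12×10^-10 + 5.11×10^-10)^0.04 = 0.2904 m = 290 mm
Check: V = 2.22 m/s, Re = 8.11×10^5, f = 0.01434, h_f = 32.5 m ≈ 34.3 m ✓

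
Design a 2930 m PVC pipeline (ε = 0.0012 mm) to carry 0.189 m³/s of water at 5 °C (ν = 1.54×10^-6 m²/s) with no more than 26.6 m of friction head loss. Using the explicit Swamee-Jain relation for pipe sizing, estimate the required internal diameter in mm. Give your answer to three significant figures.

Swamee-Jain (Type III): D = 0.66·[ε^1.25·(LQ²/(gh_f))^4.75 + ν·Q^9.4·(L/(gh_f))^5.2]^0.04
LQ²/(gh_f) = 0.4011; L/(gh_f) = 11.23
Term 1 = ε^1.25·(…)^4.75 = 5.18×10^-10; Term 2 = ν·Q^9.4·(…)^5.2 = 7.05×10^-8
D = 0.66·(5.18×10^-10 + 7.05×10^-8)^0.04 = 0.3417 m = 342 mm
Check: V = 2.06 m/s, Re = 4.57×10^5, f = 0.01336, h_f = 24.8 m ≈ 26.6 m ✓

D ≈ 342 mm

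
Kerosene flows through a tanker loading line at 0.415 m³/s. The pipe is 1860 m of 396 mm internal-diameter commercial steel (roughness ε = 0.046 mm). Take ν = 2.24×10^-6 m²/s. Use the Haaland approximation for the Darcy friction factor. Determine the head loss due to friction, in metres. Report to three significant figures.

V = 4Q/(πD²) = 4·0.415/(π·0.396²) = 3.370 m/s
Re = VD/ν = 3.370·0.396/2.24×10^-6 = 5.96×10^5 → turbulent
ε/D = 0.046/396 = 1.16×10^-4
Haaland: f = 0.01418
h_f = f(L/D)V²/(2g) = 0.01418·(1860/0.396)·3.370²/(2·9.81) = 38.55 m

h_f ≈ 38.5 m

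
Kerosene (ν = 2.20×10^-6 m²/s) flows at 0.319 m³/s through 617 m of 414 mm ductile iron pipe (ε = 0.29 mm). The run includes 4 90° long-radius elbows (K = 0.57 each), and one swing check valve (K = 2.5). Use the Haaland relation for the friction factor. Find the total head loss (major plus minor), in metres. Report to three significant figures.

V = 4Q/(πD²) = 2.370 m/s; V²/2g = 0.2862 m
Re = 4.46×10^5, ε/D = 7.00×10^-4 → f = 0.01882 (Haaland)
Major: h_f = f(L/D)·V²/2g = 0.01882·1490·0.2862 = 8.028 m
Minor: ΣK = 4.78; h_m = ΣK·V²/2g = 1.368 m
Total H_L = 8.028 + 1.368 = 9.396 m

H_L ≈ 9.40 m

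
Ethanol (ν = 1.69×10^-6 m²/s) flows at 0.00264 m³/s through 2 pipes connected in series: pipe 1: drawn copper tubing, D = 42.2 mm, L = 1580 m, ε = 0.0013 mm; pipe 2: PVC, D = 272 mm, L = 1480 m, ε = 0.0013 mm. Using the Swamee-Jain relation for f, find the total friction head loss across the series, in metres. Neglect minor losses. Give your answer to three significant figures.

Pipe 1: V = 1.888 m/s, Re = 4.71×10^4, ε/D = 3.08×10^-5, f = 0.02116, h_1 = f(L/D)V²/2g = 143.9 m
Pipe 2: V = 0.04543 m/s, Re = 7310, ε/D = 4.78×10^-6, f = 0.03383, h_2 = f(L/D)V²/2g = 0.01937 m
Series → Q common, losses add: H = Σh = 143.9 m

H ≈ 144 m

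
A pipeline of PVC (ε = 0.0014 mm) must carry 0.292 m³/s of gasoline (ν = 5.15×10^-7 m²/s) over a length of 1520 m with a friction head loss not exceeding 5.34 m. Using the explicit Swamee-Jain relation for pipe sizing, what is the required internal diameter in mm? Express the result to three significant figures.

D ≈ 469 mm

Swamee-Jain (Type III): D = 0.66·[ε^1.25·(LQ²/(gh_f))^4.75 + ν·Q^9.4·(L/(gh_f))^5.2]^0.04
LQ²/(gh_f) = 2.474; L/(gh_f) = 29.02
Term 1 = ε^1.25·(…)^4.75 = 3.56×10^-6; Term 2 = ν·Q^9.4·(…)^5.2 = 1.96×10^-4
D = 0.66·(3.56×10^-6 + 1.96×10^-4)^0.04 = 0.4694 m = 469 mm
Check: V = 1.69 m/s, Re = 1.54×10^6, f = 0.01091, h_f = 5.13 m ≈ 5.34 m ✓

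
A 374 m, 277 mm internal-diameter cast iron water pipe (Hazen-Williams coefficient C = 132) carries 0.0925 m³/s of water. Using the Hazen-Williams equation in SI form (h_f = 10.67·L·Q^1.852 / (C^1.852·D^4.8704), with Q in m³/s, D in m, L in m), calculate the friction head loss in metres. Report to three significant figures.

h_f = 10.67·374·0.0925^1.852 / (132^1.852·0.277^4.8704) = 2.981 m

h_f ≈ 2.98 m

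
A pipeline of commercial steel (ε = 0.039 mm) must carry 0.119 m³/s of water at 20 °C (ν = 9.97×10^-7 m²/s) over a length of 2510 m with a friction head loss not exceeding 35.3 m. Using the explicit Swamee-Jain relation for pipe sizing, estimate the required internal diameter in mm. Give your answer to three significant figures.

Swamee-Jain (Type III): D = 0.66·[ε^1.25·(LQ²/(gh_f))^4.75 + ν·Q^9.4·(L/(gh_f))^5.2]^0.04
LQ²/(gh_f) = 0.1026; L/(gh_f) = 7.248
Term 1 = ε^1.25·(…)^4.75 = 6.20×10^-11; Term 2 = ν·Q^9.4·(…)^5.2 = 6.05×10^-11
D = 0.66·(6.20×10^-11 + 6.05×10^-11)^0.04 = 0.2649 m = 265 mm
Check: V = 2.16 m/s, Re = 5.74×10^5, f = 0.01479, h_f = 33.3 m ≈ 35.3 m ✓

D ≈ 265 mm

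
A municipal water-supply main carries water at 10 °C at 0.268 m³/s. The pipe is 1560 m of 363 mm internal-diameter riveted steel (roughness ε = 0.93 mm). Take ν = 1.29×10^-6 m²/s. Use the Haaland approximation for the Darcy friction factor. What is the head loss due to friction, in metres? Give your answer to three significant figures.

h_f ≈ 37.1 m

V = 4Q/(πD²) = 4·0.268/(π·0.363²) = 2.590 m/s
Re = VD/ν = 2.590·0.363/1.29×10^-6 = 7.29×10^5 → turbulent
ε/D = 0.93/363 = 0.00256
Haaland: f = 0.02528
h_f = f(L/D)V²/(2g) = 0.02528·(1560/0.363)·2.590²/(2·9.81) = 37.13 m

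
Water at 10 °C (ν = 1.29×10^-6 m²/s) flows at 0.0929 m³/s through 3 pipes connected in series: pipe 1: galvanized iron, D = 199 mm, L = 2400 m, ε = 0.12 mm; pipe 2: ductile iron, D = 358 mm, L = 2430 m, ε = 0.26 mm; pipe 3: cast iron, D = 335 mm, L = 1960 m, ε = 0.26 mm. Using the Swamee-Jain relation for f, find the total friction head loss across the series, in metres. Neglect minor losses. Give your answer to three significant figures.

H ≈ 114 m

Pipe 1: V = 2.987 m/s, Re = 4.61×10^5, ε/D = 6.03×10^-4, f = 0.01846, h_1 = f(L/D)V²/2g = 101.2 m
Pipe 2: V = 0.9229 m/s, Re = 2.56×10^5, ε/D = 7.26×10^-4, f = 0.01970, h_2 = f(L/D)V²/2g = 5.806 m
Pipe 3: V = 1.054 m/s, Re = 2.74×10^5, ε/D = 7.76×10^-4, f = 0.01986, h_3 = f(L/D)V²/2g = 6.579 m
Series → Q common, losses add: H = Σh = 113.6 m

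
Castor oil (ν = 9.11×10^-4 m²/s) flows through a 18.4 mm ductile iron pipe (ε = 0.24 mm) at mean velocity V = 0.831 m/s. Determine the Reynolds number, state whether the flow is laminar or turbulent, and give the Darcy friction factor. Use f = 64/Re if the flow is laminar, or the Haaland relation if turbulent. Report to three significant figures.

Re ≈ 16.8; laminar; f = 64/Re ≈ 3.81

Re = VD/ν = 0.8310·0.0184/9.11×10^-4 = 16.8
Re < 2300 → laminar → f = 64/Re = 3.813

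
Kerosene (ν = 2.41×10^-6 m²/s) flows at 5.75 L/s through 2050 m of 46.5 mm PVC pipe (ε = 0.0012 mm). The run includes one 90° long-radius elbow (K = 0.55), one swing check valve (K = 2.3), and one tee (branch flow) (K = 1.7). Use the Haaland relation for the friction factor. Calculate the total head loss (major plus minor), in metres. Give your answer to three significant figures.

V = 4Q/(πD²) = 3.386 m/s; V²/2g = 0.5843 m
Re = 6.53×10^4, ε/D = 2.58×10^-5 → f = 0.01960 (Haaland)
Major: h_f = f(L/D)·V²/2g = 0.01960·44086·0.5843 = 504.8 m
Minor: ΣK = 4.55; h_m = ΣK·V²/2g = 2.659 m
Total H_L = 504.8 + 2.659 = 507.5 m

H_L ≈ 507 m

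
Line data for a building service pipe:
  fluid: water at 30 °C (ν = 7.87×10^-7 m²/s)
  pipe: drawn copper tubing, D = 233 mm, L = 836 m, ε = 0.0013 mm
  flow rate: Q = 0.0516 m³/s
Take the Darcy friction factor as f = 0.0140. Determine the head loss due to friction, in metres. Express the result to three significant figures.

V = 4Q/(πD²) = 4·0.0516/(π·0.233²) = 1.210 m/s
h_f = f(L/D)V²/(2g) = 0.01400·(836/0.233)·1.210²/(2·9.81) = 3.750 m

h_f ≈ 3.75 m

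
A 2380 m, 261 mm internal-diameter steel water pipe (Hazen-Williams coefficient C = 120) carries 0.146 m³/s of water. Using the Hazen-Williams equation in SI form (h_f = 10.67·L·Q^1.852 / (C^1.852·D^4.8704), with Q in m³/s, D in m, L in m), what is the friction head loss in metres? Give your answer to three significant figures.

h_f = 10.67·2380·0.146^1.852 / (120^1.852·0.261^4.8704) = 70.42 m

h_f ≈ 70.4 m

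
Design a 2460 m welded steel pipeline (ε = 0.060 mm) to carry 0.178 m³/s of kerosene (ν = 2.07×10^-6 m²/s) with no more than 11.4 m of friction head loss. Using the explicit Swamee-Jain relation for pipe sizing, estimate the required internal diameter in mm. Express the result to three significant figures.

Swamee-Jain (Type III): D = 0.66·[ε^1.25·(LQ²/(gh_f))^4.75 + ν·Q^9.4·(L/(gh_f))^5.2]^0.04
LQ²/(gh_f) = 0.6969; L/(gh_f) = 22.00
Term 1 = ε^1.25·(…)^4.75 = 9.50×10^-7; Term 2 = ν·Q^9.4·(…)^5.2 = 1.78×10^-6
D = 0.66·(9.50×10^-7 + 1.78×10^-6)^0.04 = 0.3954 m = 395 mm
Check: V = 1.45 m/s, Re = 2.77×10^5, f = 0.01607, h_f = 10.7 m ≈ 11.4 m ✓

D ≈ 395 mm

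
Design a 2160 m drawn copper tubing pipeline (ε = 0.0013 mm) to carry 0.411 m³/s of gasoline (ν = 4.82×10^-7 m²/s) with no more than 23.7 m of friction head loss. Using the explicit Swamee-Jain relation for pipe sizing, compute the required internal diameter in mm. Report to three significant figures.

D ≈ 420 mm

Swamee-Jain (Type III): D = 0.66·[ε^1.25·(LQ²/(gh_f))^4.75 + ν·Q^9.4·(L/(gh_f))^5.2]^0.04
LQ²/(gh_f) = 1.569; L/(gh_f) = 9.290
Term 1 = ε^1.25·(…)^4.75 = 3.73×10^-7; Term 2 = ν·Q^9.4·(…)^5.2 = 1.22×10^-5
D = 0.66·(3.73×10^-7 + 1.22×10^-5)^0.04 = 0.4203 m = 420 mm
Check: V = 2.96 m/s, Re = 2.58×10^6, f = 0.01010, h_f = 23.2 m ≈ 23.7 m ✓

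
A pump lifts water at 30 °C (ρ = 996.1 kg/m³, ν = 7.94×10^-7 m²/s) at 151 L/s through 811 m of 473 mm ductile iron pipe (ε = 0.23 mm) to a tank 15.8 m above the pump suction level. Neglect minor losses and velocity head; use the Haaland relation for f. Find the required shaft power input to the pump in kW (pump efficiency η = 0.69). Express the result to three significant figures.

P_shaft ≈ 36.2 kW

V = 4Q/(πD²) = 0.8593 m/s; Re = 5.12×10^5; ε/D = 4.86×10^-4; f = 0.01747
h_f = f(L/D)V²/2g = 1.127 m
Total head H = z + h_f = 15.8 + 1.127 = 16.93 m
P_hyd = ρgQH = 996.1·9.81·0.151·16.93 = 24.98 kW
P_shaft = P_hyd/η = 24.98/0.69 = 36.20 kW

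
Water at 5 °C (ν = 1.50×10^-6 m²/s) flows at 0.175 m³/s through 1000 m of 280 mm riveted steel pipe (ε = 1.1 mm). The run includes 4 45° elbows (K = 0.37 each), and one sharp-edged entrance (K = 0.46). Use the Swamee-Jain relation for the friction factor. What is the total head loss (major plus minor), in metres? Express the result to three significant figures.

V = 4Q/(πD²) = 2.842 m/s; V²/2g = 0.4117 m
Re = 5.31×10^5, ε/D = 0.00393 → f = 0.02858 (Swamee-Jain)
Major: h_f = f(L/D)·V²/2g = 0.02858·3571·0.4117 = 42.02 m
Minor: ΣK = 1.94; h_m = ΣK·V²/2g = 0.7987 m
Total H_L = 42.02 + 0.7987 = 42.82 m

H_L ≈ 42.8 m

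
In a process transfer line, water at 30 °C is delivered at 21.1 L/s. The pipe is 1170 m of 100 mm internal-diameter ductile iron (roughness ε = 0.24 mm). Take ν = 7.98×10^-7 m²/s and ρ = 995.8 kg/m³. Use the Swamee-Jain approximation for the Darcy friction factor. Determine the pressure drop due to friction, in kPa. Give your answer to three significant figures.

V = 4Q/(πD²) = 4·0.0211/(π·0.100²) = 2.687 m/s
Re = VD/ν = 2.687·0.100/7.98×10^-7 = 3.37×10^5 → turbulent
ε/D = 0.24/100 = 0.00240
Swamee-Jain: f = 0.02521
h_f = f(L/D)V²/(2g) = 0.02521·(1170/0.100)·2.687²/(2·9.81) = 108.5 m
Δp = ρg·h_f = 995.8·9.81·108.5 = 1060 kPa

Δp ≈ 1060 kPa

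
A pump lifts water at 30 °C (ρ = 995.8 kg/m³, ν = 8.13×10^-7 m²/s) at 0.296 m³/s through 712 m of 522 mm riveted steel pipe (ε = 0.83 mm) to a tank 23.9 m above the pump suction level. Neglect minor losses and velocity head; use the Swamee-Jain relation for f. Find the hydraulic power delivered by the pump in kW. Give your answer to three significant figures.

P_hyd ≈ 77.7 kW

V = 4Q/(πD²) = 1.383 m/s; Re = 8.88×10^5; ε/D = 0.00159; f = 0.02239
h_f = f(L/D)V²/2g = 2.977 m
Total head H = z + h_f = 23.9 + 2.977 = 26.88 m
P_hyd = ρgQH = 995.8·9.81·0.296·26.88 = 77.72 kW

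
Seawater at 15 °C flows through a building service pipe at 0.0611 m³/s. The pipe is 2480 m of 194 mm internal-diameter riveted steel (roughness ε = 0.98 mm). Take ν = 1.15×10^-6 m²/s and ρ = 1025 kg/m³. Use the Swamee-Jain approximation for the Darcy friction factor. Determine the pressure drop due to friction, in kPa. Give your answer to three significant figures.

Δp ≈ 864 kPa

V = 4Q/(πD²) = 4·0.0611/(π·0.194²) = 2.067 m/s
Re = VD/ν = 2.067·0.194/1.15×10^-6 = 3.49×10^5 → turbulent
ε/D = 0.98/194 = 0.00505
Swamee-Jain: f = 0.03086
h_f = f(L/D)V²/(2g) = 0.03086·(2480/0.194)·2.067²/(2·9.81) = 85.90 m
Δp = ρg·h_f = 1025·9.81·85.90 = 863.7 kPa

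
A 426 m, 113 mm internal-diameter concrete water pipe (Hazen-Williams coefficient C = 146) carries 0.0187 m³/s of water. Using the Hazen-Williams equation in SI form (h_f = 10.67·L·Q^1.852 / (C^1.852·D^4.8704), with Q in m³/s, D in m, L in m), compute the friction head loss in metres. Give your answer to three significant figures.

h_f ≈ 11.5 m

h_f = 10.67·426·0.0187^1.852 / (146^1.852·0.113^4.8704) = 11.50 m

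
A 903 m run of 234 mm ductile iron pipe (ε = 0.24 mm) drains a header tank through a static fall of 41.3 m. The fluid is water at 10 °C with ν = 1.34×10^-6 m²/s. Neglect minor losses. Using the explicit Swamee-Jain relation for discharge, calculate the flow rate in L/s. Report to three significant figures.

Swamee-Jain (Type II): Q = -0.965·√(gD⁵h_f/L)·ln[ε/(3.7D) + √(3.17ν²L/(gD³h_f))]
√(gD⁵h_f/L) = √(9.81·0.234⁵·41.3/903) = 0.01774
ε/(3.7D) = 2.77×10^-4; √(3.17ν²L/(gD³h_f)) = 3.15×10^-5
Q = -0.965·0.01774·ln(3.087×10^-4) = 0.1384 m³/s
Check: V = 3.22 m/s, Re = 5.62×10^5, f = 0.02040, h_f = 41.5 m ≈ 41.3 m ✓

Q ≈ 138 L/s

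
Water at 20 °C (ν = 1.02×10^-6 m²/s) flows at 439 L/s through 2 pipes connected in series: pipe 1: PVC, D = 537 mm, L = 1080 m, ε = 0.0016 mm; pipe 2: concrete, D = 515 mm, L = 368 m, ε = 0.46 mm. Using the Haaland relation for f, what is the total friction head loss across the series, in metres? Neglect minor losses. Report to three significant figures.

H ≈ 7.61 m

Pipe 1: V = 1.938 m/s, Re = 1.02×10^6, ε/D = 2.98×10^-6, f = 0.01160, h_1 = f(L/D)V²/2g = 4.466 m
Pipe 2: V = 2.107 m/s, Re = 1.06×10^6, ε/D = 8.93×10^-4, f = 0.01942, h_2 = f(L/D)V²/2g = 3.141 m
Series → Q common, losses add: H = Σh = 7.607 m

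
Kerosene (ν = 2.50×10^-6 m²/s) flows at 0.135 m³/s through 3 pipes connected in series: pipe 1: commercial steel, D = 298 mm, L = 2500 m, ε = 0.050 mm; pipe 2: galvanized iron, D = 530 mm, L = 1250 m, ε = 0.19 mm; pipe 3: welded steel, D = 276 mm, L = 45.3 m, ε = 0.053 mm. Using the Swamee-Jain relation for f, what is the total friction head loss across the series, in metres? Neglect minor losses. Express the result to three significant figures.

Pipe 1: V = 1.936 m/s, Re = 2.31×10^5, ε/D = 1.68×10^-4, f = 0.01658, h_1 = f(L/D)V²/2g = 26.56 m
Pipe 2: V = 0.6119 m/s, Re = 1.30×10^5, ε/D = 3.58×10^-4, f = 0.01909, h_2 = f(L/D)V²/2g = 0.8592 m
Pipe 3: V = 2.256 m/s, Re = 2.49×10^5, ε/D = 1.92×10^-4, f = 0.01660, h_3 = f(L/D)V²/2g = 0.7072 m
Series → Q common, losses add: H = Σh = 28.13 m

H ≈ 28.1 m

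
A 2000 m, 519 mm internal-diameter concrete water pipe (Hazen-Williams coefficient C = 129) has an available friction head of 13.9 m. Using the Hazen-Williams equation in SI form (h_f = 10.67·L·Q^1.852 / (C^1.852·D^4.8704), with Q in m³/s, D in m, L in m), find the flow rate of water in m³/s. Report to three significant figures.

Q ≈ 0.438 m³/s

Rearranging: Q = [h_f·C^1.852·D^4.8704 / (10.67·L)]^(1/1.852)
Q = [13.9·129^1.852·0.519^4.8704 / (10.67·2000)]^0.540 = 0.4377 m³/s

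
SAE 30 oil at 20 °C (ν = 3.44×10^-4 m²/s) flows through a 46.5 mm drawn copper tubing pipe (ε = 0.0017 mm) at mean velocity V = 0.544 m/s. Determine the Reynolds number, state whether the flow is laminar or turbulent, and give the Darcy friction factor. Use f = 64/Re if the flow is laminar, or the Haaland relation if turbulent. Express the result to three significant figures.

Re = VD/ν = 0.5440·0.0465/3.44×10^-4 = 73.5
Re < 2300 → laminar → f = 64/Re = 0.8703

Re ≈ 73.5; laminar; f = 64/Re ≈ 0.870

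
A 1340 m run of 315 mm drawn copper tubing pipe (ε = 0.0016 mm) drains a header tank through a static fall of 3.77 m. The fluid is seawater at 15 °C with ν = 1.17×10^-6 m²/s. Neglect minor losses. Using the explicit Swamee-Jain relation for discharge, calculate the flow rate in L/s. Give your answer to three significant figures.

Q ≈ 85.1 L/s

Swamee-Jain (Type II): Q = -0.965·√(gD⁵h_f/L)·ln[ε/(3.7D) + √(3.17ν²L/(gD³h_f))]
√(gD⁵h_f/L) = √(9.81·0.315⁵·3.77/1340) = 0.009252
ε/(3.7D) = 1.37×10^-6; √(3.17ν²L/(gD³h_f)) = 7.09×10^-5
Q = -0.965·0.009252·ln(7.230×10^-5) = 0.08513 m³/s
Check: V = 1.09 m/s, Re = 2.94×10^5, f = 0.01449, h_f = 3.75 m ≈ 3.77 m ✓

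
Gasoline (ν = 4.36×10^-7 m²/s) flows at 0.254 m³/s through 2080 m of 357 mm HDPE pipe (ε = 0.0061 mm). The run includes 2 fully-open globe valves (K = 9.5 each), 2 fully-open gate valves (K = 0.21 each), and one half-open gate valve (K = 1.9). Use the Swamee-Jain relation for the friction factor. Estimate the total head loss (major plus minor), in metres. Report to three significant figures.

H_L ≈ 27.9 m

V = 4Q/(πD²) = 2.538 m/s; V²/2g = 0.3282 m
Re = 2.08×10^6, ε/D = 1.71×10^-5 → f = 0.01092 (Swamee-Jain)
Major: h_f = f(L/D)·V²/2g = 0.01092·5826·0.3282 = 20.89 m
Minor: ΣK = 21.3; h_m = ΣK·V²/2g = 6.997 m
Total H_L = 20.89 + 6.997 = 27.89 m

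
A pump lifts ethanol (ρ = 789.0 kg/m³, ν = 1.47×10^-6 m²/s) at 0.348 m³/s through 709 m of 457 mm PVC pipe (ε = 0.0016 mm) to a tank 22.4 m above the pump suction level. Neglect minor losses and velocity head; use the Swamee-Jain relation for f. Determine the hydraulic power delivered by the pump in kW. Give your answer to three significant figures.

P_hyd ≈ 72.4 kW

V = 4Q/(πD²) = 2.122 m/s; Re = 6.60×10^5; ε/D = 3.50×10^-6; f = 0.01253
h_f = f(L/D)V²/2g = 4.461 m
Total head H = z + h_f = 22.4 + 4.461 = 26.86 m
P_hyd = ρgQH = 789.0·9.81·0.348·26.86 = 72.35 kW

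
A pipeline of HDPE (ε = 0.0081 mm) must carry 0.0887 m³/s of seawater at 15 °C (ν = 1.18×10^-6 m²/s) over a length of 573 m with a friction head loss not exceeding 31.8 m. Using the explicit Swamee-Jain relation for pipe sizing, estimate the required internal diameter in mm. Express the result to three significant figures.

Swamee-Jain (Type III): D = 0.66·[ε^1.25·(LQ²/(gh_f))^4.75 + ν·Q^9.4·(L/(gh_f))^5.2]^0.04
LQ²/(gh_f) = 0.01445; L/(gh_f) = 1.837
Term 1 = ε^1.25·(…)^4.75 = 7.86×10^-16; Term 2 = ν·Q^9.4·(…)^5.2 = 3.59×10^-15
D = 0.66·(7.86×10^-16 + 3.59×10^-15)^0.04 = 0.1759 m = 176 mm
Check: V = 3.65 m/s, Re = 5.44×10^5, f = 0.01362, h_f = 30.2 m ≈ 31.8 m ✓

D ≈ 176 mm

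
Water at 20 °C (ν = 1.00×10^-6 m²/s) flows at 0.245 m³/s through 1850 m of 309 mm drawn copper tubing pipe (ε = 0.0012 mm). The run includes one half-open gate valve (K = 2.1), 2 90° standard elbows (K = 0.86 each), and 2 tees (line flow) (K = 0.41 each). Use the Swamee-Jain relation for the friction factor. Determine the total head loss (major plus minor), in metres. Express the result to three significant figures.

H_L ≈ 40.6 m

V = 4Q/(πD²) = 3.267 m/s; V²/2g = 0.5440 m
Re = 1.01×10^6, ε/D = 3.88×10^-6 → f = 0.01169 (Swamee-Jain)
Major: h_f = f(L/D)·V²/2g = 0.01169·5987·0.5440 = 38.06 m
Minor: ΣK = 4.64; h_m = ΣK·V²/2g = 2.524 m
Total H_L = 38.06 + 2.524 = 40.59 m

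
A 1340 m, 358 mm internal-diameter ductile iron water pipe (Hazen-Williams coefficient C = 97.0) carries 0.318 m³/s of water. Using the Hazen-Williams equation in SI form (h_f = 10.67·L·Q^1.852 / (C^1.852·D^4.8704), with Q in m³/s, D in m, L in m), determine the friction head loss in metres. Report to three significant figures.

h_f ≈ 53.3 m

h_f = 10.67·1340·0.318^1.852 / (97.0^1.852·0.358^4.8704) = 53.34 m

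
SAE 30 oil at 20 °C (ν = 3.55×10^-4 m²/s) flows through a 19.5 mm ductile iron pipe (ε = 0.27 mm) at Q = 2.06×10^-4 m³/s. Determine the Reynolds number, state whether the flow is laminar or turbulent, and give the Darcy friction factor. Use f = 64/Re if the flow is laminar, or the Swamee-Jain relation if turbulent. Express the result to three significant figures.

Re ≈ 37.9; laminar; f = 64/Re ≈ 1.69

V = 4Q/(πD²) = 0.6898 m/s
Re = VD/ν = 0.6898·0.0195/3.55×10^-4 = 37.9
Re < 2300 → laminar → f = 64/Re = 1.689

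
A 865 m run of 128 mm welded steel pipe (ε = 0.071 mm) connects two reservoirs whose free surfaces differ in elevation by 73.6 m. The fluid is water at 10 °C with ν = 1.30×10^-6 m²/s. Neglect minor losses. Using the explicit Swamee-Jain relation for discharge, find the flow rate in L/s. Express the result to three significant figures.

Swamee-Jain (Type II): Q = -0.965·√(gD⁵h_f/L)·ln[ε/(3.7D) + √(3.17ν²L/(gD³h_f))]
√(gD⁵h_f/L) = √(9.81·0.128⁵·73.6/865) = 0.005355
ε/(3.7D) = 1.50×10^-4; √(3.17ν²L/(gD³h_f)) = 5.53×10^-5
Q = -0.965·0.005355·ln(2.052×10^-4) = 0.04388 m³/s
Check: V = 3.41 m/s, Re = 3.36×10^5, f = 0.01850, h_f = 74.1 m ≈ 73.6 m ✓

Q ≈ 43.9 L/s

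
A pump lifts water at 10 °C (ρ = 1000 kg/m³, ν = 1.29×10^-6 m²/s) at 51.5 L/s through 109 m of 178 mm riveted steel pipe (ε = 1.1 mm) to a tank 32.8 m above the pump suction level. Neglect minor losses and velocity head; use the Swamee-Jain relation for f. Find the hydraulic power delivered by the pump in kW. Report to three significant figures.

V = 4Q/(πD²) = 2.070 m/s; Re = 2.86×10^5; ε/D = 0.00618; f = 0.03284
h_f = f(L/D)V²/2g = 4.390 m
Total head H = z + h_f = 32.8 + 4.390 = 37.19 m
P_hyd = ρgQH = 1000·9.81·0.0515·37.19 = 18.79 kW

P_hyd ≈ 18.8 kW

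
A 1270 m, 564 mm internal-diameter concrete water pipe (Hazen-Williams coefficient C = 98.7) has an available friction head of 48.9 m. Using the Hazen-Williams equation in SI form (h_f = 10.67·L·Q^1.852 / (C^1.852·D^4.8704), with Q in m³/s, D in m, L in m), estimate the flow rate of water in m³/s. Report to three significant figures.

Rearranging: Q = [h_f·C^1.852·D^4.8704 / (10.67·L)]^(1/1.852)
Q = [48.9·98.7^1.852·0.564^4.8704 / (10.67·1270)]^0.540 = 1.050 m³/s

Q ≈ 1.05 m³/s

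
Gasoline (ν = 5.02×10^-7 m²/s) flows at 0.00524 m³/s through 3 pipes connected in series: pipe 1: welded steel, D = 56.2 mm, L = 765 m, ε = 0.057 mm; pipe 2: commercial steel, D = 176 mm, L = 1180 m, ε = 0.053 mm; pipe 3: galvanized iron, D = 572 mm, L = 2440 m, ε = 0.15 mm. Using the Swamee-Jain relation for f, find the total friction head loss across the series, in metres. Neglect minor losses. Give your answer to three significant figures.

H ≈ 65.5 m

Pipe 1: V = 2.112 m/s, Re = 2.36×10^5, ε/D = 0.00101, f = 0.02105, h_1 = f(L/D)V²/2g = 65.16 m
Pipe 2: V = 0.2154 m/s, Re = 7.55×10^4, ε/D = 3.01×10^-4, f = 0.02039, h_2 = f(L/D)V²/2g = 0.3232 m
Pipe 3: V = 0.02039 m/s, Re = 2.32×10^4, ε/D = 2.62×10^-4, f = 0.02556, h_3 = f(L/D)V²/2g = 0.002311 m
Series → Q common, losses add: H = Σh = 65.48 m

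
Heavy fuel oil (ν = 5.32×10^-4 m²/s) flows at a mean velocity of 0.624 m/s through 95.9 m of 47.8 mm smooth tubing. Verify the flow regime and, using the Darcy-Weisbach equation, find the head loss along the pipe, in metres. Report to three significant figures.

h_f ≈ 45.5 m

Re = VD/ν = 0.624·0.04780/5.32×10^-4 = 56.1 → laminar (Re < 2300)
f = 64/Re = 1.142
h_f = f(L/D)V²/(2g) = 1.142·(95.9/0.04780)·0.624²/(2·9.81) = 45.45 m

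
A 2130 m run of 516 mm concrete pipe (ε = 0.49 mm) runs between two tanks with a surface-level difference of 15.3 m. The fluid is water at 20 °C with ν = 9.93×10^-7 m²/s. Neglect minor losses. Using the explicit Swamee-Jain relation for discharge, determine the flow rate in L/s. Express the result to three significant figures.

Swamee-Jain (Type II): Q = -0.965·√(gD⁵h_f/L)·ln[ε/(3.7D) + √(3.17ν²L/(gD³h_f))]
√(gD⁵h_f/L) = √(9.81·0.516⁵·15.3/2130) = 0.05077
ε/(3.7D) = 2.57×10^-4; √(3.17ν²L/(gD³h_f)) = 1.80×10^-5
Q = -0.965·0.05077·ln(2.746×10^-4) = 0.4018 m³/s
Check: V = 1.92 m/s, Re = 9.98×10^5, f = 0.01980, h_f = 15.4 m ≈ 15.3 m ✓

Q ≈ 402 L/s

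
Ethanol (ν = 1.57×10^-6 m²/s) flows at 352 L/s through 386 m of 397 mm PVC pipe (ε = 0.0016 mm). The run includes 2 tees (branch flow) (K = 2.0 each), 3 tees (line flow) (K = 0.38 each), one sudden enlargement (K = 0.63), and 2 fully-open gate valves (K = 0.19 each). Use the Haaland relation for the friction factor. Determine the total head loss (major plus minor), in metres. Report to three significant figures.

H_L ≈ 7.47 m

V = 4Q/(πD²) = 2.844 m/s; V²/2g = 0.4121 m
Re = 7.19×10^5, ε/D = 4.03×10^-6 → f = 0.01231 (Haaland)
Major: h_f = f(L/D)·V²/2g = 0.01231·972.3·0.4121 = 4.933 m
Minor: ΣK = 6.15; h_m = ΣK·V²/2g = 2.535 m
Total H_L = 4.933 + 2.535 = 7.468 m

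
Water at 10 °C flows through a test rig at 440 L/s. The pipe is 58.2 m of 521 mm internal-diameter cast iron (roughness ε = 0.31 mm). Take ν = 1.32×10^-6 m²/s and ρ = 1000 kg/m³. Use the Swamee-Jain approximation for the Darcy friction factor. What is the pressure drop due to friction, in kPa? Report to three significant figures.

Δp ≈ 4.29 kPa

V = 4Q/(πD²) = 4·0.440/(π·0.521²) = 2.064 m/s
Re = VD/ν = 2.064·0.521/1.32×10^-6 = 8.15×10^5 → turbulent
ε/D = 0.31/521 = 5.95×10^-4
Swamee-Jain: f = 0.01802
h_f = f(L/D)V²/(2g) = 0.01802·(58.2/0.521)·2.064²/(2·9.81) = 0.4369 m
Δp = ρg·h_f = 1000·9.81·0.4369 = 4.286 kPa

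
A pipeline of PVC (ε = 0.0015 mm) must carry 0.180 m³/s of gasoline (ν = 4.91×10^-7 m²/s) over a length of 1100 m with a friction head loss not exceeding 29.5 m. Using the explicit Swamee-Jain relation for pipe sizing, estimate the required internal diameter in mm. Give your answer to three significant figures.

D ≈ 256 mm

Swamee-Jain (Type III): D = 0.66·[ε^1.25·(LQ²/(gh_f))^4.75 + ν·Q^9.4·(L/(gh_f))^5.2]^0.04
LQ²/(gh_f) = 0.1232; L/(gh_f) = 3.801
Term 1 = ε^1.25·(…)^4.75 = 2.51×10^-12; Term 2 = ν·Q^9.4·(…)^5.2 = 5.08×10^-11
D = 0.66·(2.51×10^-12 + 5.08×10^-11)^0.04 = 0.2562 m = 256 mm
Check: V = 3.49 m/s, Re = 1.82×10^6, f = 0.01073, h_f = 28.6 m ≈ 29.5 m ✓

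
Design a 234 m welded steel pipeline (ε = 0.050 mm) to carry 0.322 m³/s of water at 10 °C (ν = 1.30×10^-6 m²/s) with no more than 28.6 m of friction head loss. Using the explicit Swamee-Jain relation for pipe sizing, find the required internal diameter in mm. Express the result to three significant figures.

D ≈ 255 mm

Swamee-Jain (Type III): D = 0.66·[ε^1.25·(LQ²/(gh_f))^4.75 + ν·Q^9.4·(L/(gh_f))^5.2]^0.04
LQ²/(gh_f) = 0.08648; L/(gh_f) = 0.8340
Term 1 = ε^1.25·(…)^4.75 = 3.75×10^-11; Term 2 = ν·Q^9.4·(…)^5.2 = 1.20×10^-11
D = 0.66·(3.75×10^-11 + 1.20×10^-11)^0.04 = 0.2555 m = 255 mm
Check: V = 6.28 m/s, Re = 1.23×10^6, f = 0.01456, h_f = 26.8 m ≈ 28.6 m ✓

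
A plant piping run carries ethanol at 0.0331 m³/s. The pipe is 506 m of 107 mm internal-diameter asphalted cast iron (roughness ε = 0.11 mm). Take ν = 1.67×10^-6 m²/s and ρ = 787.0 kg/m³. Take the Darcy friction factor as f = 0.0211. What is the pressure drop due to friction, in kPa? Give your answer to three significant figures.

V = 4Q/(πD²) = 4·0.0331/(π·0.107²) = 3.681 m/s
h_f = f(L/D)V²/(2g) = 0.02110·(506/0.107)·3.681²/(2·9.81) = 68.91 m
Δp = ρg·h_f = 787.0·9.81·68.91 = 532.0 kPa

Δp ≈ 532 kPa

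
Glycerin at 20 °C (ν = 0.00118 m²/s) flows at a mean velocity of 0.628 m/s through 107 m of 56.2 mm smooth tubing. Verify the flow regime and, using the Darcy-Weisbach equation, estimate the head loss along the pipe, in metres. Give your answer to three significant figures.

Re = VD/ν = 0.628·0.05620/0.00118 = 29.9 → laminar (Re < 2300)
f = 64/Re = 2.140
h_f = f(L/D)V²/(2g) = 2.140·(107/0.05620)·0.628²/(2·9.81) = 81.89 m

h_f ≈ 81.9 m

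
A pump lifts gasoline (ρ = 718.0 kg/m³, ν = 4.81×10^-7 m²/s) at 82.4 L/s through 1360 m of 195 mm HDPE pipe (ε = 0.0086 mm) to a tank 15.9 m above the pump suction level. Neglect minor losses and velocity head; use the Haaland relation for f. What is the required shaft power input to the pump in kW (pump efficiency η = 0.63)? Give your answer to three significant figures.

V = 4Q/(πD²) = 2.759 m/s; Re = 1.12×10^6; ε/D = 4.41×10^-5; f = 0.01226
h_f = f(L/D)V²/2g = 33.17 m
Total head H = z + h_f = 15.9 + 33.17 = 49.07 m
P_hyd = ρgQH = 718.0·9.81·0.0824·49.07 = 28.48 kW
P_shaft = P_hyd/η = 28.48/0.63 = 45.21 kW

P_shaft ≈ 45.2 kW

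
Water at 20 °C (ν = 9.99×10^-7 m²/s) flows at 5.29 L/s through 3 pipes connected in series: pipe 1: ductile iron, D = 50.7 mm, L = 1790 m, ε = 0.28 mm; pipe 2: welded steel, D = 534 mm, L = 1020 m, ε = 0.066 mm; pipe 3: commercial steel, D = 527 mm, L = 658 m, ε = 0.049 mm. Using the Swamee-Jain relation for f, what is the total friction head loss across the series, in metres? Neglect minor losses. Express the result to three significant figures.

H ≈ 398 m

Pipe 1: V = 2.620 m/s, Re = 1.33×10^5, ε/D = 0.00552, f = 0.03219, h_1 = f(L/D)V²/2g = 397.7 m
Pipe 2: V = 0.02362 m/s, Re = 1.26×10^4, ε/D = 1.24×10^-4, f = 0.02932, h_2 = f(L/D)V²/2g = 0.001593 m
Pipe 3: V = 0.02425 m/s, Re = 1.28×10^4, ε/D = 9.30×10^-5, f = 0.02916, h_3 = f(L/D)V²/2g = 0.001091 m
Series → Q common, losses add: H = Σh = 397.7 m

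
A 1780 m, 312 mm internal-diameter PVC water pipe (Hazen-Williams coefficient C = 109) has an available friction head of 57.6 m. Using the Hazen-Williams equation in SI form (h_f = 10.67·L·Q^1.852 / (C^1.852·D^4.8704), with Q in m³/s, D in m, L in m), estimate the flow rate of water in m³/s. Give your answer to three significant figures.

Rearranging: Q = [h_f·C^1.852·D^4.8704 / (10.67·L)]^(1/1.852)
Q = [57.6·109^1.852·0.312^4.8704 / (10.67·1780)]^0.540 = 0.2226 m³/s

Q ≈ 0.223 m³/s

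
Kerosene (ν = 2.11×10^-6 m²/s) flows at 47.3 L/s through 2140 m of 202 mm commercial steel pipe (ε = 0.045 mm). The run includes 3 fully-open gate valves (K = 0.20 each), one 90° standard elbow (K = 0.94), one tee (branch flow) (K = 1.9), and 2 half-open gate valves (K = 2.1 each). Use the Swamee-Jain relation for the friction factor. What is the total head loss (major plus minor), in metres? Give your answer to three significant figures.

V = 4Q/(πD²) = 1.476 m/s; V²/2g = 0.1110 m
Re = 1.41×10^5, ε/D = 2.23×10^-4 → f = 0.01812 (Swamee-Jain)
Major: h_f = f(L/D)·V²/2g = 0.01812·10594·0.1110 = 21.32 m
Minor: ΣK = 7.64; h_m = ΣK·V²/2g = 0.8483 m
Total H_L = 21.32 + 0.8483 = 22.17 m

H_L ≈ 22.2 m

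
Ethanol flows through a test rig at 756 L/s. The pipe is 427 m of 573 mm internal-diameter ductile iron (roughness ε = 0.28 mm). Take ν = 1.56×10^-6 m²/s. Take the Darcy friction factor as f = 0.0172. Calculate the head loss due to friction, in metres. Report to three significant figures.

h_f ≈ 5.61 m

V = 4Q/(πD²) = 4·0.756/(π·0.573²) = 2.932 m/s
h_f = f(L/D)V²/(2g) = 0.01720·(427/0.573)·2.932²/(2·9.81) = 5.615 m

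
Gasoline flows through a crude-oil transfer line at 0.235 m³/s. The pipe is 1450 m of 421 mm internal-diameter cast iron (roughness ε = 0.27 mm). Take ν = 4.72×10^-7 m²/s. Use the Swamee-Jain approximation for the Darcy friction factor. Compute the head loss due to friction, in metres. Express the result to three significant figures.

V = 4Q/(πD²) = 4·0.235/(π·0.421²) = 1.688 m/s
Re = VD/ν = 1.688·0.421/4.72×10^-7 = 1.51×10^6 → turbulent
ε/D = 0.27/421 = 6.41×10^-4
Swamee-Jain: f = 0.01803
h_f = f(L/D)V²/(2g) = 0.01803·(1450/0.421)·1.688²/(2·9.81) = 9.022 m

h_f ≈ 9.02 m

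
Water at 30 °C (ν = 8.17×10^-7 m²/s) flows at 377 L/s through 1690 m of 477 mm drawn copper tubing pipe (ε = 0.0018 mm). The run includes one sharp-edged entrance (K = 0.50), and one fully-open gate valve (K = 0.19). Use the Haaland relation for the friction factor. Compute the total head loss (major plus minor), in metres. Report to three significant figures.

H_L ≈ 9.21 m

V = 4Q/(πD²) = 2.110 m/s; V²/2g = 0.2268 m
Re = 1.23×10^6, ε/D = 3.77×10^-6 → f = 0.01126 (Haaland)
Major: h_f = f(L/D)·V²/2g = 0.01126·3543·0.2268 = 9.053 m
Minor: ΣK = 0.690; h_m = ΣK·V²/2g = 0.1565 m
Total H_L = 9.053 + 0.1565 = 9.209 m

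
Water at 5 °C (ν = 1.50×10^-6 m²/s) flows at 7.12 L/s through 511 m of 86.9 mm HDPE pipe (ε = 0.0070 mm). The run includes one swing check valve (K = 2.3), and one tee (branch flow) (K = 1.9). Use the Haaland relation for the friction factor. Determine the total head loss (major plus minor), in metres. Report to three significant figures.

H_L ≈ 8.74 m

V = 4Q/(πD²) = 1.200 m/s; V²/2g = 0.07345 m
Re = 6.95×10^4, ε/D = 8.06×10^-5 → f = 0.01953 (Haaland)
Major: h_f = f(L/D)·V²/2g = 0.01953·5880·0.07345 = 8.436 m
Minor: ΣK = 4.20; h_m = ΣK·V²/2g = 0.3085 m
Total H_L = 8.436 + 0.3085 = 8.745 m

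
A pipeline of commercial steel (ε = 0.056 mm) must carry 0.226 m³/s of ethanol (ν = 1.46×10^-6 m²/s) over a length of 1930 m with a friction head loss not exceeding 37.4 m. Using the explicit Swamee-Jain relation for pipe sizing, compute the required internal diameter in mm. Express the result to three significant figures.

Swamee-Jain (Type III): D = 0.66·[ε^1.25·(LQ²/(gh_f))^4.75 + ν·Q^9.4·(L/(gh_f))^5.2]^0.04
LQ²/(gh_f) = 0.2687; L/(gh_f) = 5.260
Term 1 = ε^1.25·(…)^4.75 = 9.42×10^-9; Term 2 = ν·Q^9.4·(…)^5.2 = 6.95×10^-9
D = 0.66·(9.42×10^-9 + 6.95×10^-9)^0.04 = 0.3222 m = 322 mm
Check: V = 2.77 m/s, Re = 6.12×10^5, f = 0.01499, h_f = 35.2 m ≈ 37.4 m ✓

D ≈ 322 mm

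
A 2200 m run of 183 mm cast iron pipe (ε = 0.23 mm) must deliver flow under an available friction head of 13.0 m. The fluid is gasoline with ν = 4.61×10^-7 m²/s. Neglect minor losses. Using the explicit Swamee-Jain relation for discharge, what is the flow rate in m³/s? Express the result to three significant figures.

Q ≈ 0.0262 m³/s

Swamee-Jain (Type II): Q = -0.965·√(gD⁵h_f/L)·ln[ε/(3.7D) + √(3.17ν²L/(gD³h_f))]
√(gD⁵h_f/L) = √(9.81·0.183⁵·13.0/2200) = 0.003449
ε/(3.7D) = 3.40×10^-4; √(3.17ν²L/(gD³h_f)) = 4.35×10^-5
Q = -0.965·0.003449·ln(3.832×10^-4) = 0.02618 m³/s
Check: V = 0.996 m/s, Re = 3.95×10^5, f = 0.02155, h_f = 13.1 m ≈ 13.0 m ✓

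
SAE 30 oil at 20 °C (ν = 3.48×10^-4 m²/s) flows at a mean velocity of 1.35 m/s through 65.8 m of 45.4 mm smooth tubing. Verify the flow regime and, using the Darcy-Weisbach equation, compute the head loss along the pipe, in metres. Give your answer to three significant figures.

h_f ≈ 48.9 m

Re = VD/ν = 1.35·0.04540/3.48×10^-4 = 176 → laminar (Re < 2300)
f = 64/Re = 0.3634
h_f = f(L/D)V²/(2g) = 0.3634·(65.8/0.04540)·1.35²/(2·9.81) = 48.92 m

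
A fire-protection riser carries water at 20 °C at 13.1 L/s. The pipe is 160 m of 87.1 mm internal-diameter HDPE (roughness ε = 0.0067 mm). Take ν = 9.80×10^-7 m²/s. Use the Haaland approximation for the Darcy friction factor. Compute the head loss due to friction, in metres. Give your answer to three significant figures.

V = 4Q/(πD²) = 4·0.0131/(π·0.0871²) = 2.199 m/s
Re = VD/ν = 2.199·0.0871/9.80×10^-7 = 1.95×10^5 → turbulent
ε/D = 0.0067/87.1 = 7.69×10^-5
Haaland: f = 0.01609
h_f = f(L/D)V²/(2g) = 0.01609·(160/0.0871)·2.199²/(2·9.81) = 7.280 m

h_f ≈ 7.28 m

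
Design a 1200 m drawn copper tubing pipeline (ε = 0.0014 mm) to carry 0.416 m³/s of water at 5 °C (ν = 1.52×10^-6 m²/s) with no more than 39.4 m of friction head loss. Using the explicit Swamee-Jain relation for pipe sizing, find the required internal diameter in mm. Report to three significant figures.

D ≈ 352 mm

Swamee-Jain (Type III): D = 0.66·[ε^1.25·(LQ²/(gh_f))^4.75 + ν·Q^9.4·(L/(gh_f))^5.2]^0.04
LQ²/(gh_f) = 0.5373; L/(gh_f) = 3.105
Term 1 = ε^1.25·(…)^4.75 = 2.52×10^-9; Term 2 = ν·Q^9.4·(…)^5.2 = 1.44×10^-7
D = 0.66·(2.52×10^-9 + 1.44×10^-7)^0.04 = 0.3518 m = 352 mm
Check: V = 4.28 m/s, Re = 9.91×10^5, f = 0.01172, h_f = 37.4 m ≈ 39.4 m ✓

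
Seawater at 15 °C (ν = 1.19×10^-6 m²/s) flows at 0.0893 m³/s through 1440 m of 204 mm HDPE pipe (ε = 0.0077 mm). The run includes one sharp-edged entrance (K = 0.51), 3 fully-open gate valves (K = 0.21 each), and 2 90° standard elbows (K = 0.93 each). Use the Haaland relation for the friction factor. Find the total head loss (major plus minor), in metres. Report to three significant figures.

H_L ≈ 37.8 m

V = 4Q/(πD²) = 2.732 m/s; V²/2g = 0.3805 m
Re = 4.68×10^5, ε/D = 3.77×10^-5 → f = 0.01366 (Haaland)
Major: h_f = f(L/D)·V²/2g = 0.01366·7059·0.3805 = 36.67 m
Minor: ΣK = 3.00; h_m = ΣK·V²/2g = 1.141 m
Total H_L = 36.67 + 1.141 = 37.81 m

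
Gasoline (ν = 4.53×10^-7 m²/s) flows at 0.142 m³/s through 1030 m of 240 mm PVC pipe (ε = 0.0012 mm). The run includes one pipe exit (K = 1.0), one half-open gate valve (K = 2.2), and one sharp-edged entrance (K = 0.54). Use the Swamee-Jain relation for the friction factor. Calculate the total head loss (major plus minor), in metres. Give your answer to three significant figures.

H_L ≈ 25.3 m

V = 4Q/(πD²) = 3.139 m/s; V²/2g = 0.5022 m
Re = 1.66×10^6, ε/D = 5.00×10^-6 → f = 0.01085 (Swamee-Jain)
Major: h_f = f(L/D)·V²/2g = 0.01085·4292·0.5022 = 23.37 m
Minor: ΣK = 3.74; h_m = ΣK·V²/2g = 1.878 m
Total H_L = 23.37 + 1.878 = 25.25 m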